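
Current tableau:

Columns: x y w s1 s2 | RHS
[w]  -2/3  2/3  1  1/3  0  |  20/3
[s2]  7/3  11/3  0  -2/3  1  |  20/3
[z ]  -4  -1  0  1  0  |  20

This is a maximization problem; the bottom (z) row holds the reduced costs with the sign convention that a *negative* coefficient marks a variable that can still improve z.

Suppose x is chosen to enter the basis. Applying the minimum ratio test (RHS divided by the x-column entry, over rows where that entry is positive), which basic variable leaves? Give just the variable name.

Ratios: row 1 (w): entry -2/3 ≤ 0, skip; row 2 (s2): (20/3)/(7/3) = 20/7.
Minimum ratio 20/7 is in the s2 row, so s2 leaves.

s2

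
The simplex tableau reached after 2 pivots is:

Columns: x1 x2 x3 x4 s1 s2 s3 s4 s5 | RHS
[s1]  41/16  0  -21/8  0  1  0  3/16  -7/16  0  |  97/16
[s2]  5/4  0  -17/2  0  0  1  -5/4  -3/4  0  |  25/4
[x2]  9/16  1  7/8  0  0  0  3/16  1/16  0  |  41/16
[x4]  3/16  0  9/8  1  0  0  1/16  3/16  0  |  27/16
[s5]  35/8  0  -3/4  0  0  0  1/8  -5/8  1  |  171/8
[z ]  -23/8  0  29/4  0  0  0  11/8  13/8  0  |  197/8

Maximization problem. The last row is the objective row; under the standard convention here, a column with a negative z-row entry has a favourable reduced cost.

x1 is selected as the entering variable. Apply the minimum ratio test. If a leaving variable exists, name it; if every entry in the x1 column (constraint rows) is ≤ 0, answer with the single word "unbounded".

s1

Ratios: row 1 (s1): (97/16)/(41/16) = 97/41; row 2 (s2): (25/4)/(5/4) = 5; row 3 (x2): (41/16)/(9/16) = 41/9; row 4 (x4): (27/16)/(3/16) = 9; row 5 (s5): (171/8)/(35/8) = 171/35.
Minimum ratio is in the s1 row, so s1 leaves.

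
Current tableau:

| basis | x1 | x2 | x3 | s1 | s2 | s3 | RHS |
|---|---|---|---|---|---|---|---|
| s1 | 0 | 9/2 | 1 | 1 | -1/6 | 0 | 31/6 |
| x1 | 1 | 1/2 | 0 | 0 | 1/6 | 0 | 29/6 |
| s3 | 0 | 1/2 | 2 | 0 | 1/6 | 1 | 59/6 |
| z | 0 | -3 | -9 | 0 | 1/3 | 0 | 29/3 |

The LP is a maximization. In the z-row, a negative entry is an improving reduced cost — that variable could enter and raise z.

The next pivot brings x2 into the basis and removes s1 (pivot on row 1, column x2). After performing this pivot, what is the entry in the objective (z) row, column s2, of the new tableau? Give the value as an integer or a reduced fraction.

2/9

Pivot element is row 1, column x2: 9/2.
Normalize row 1: new (row 1, s2) = (-1/6)/(9/2) = -1/27.
z-row ← z-row − (-3)·(new row 1): 1/3 − (-3)·(-1/27) = 2/9.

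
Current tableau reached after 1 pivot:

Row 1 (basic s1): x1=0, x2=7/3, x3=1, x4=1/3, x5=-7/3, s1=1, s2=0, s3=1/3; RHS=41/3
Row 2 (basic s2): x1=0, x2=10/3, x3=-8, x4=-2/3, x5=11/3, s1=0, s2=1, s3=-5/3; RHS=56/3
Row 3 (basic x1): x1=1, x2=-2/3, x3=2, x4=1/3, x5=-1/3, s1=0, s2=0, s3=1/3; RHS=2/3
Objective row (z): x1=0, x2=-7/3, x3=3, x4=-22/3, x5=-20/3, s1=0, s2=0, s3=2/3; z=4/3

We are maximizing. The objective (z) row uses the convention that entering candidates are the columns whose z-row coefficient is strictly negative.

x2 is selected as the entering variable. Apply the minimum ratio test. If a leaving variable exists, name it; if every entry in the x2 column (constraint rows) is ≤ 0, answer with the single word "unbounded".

s2

Ratios: row 1 (s1): (41/3)/(7/3) = 41/7; row 2 (s2): (56/3)/(10/3) = 28/5; row 3 (x1): entry -2/3 ≤ 0, skip.
Minimum ratio is in the s2 row, so s2 leaves.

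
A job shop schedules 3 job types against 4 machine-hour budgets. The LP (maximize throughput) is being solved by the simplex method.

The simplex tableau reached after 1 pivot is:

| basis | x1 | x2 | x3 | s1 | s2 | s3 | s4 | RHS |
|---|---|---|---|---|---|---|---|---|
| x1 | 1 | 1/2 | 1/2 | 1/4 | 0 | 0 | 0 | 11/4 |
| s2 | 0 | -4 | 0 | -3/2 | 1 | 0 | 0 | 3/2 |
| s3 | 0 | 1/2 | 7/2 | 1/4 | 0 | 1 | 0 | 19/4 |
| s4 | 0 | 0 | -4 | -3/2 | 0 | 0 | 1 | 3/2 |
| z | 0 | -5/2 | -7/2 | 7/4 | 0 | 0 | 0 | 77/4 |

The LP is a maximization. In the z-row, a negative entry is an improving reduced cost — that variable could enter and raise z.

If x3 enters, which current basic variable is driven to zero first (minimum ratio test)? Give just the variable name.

Ratios: row 1 (x1): (11/4)/(1/2) = 11/2; row 2 (s2): entry 0 ≤ 0, skip; row 3 (s3): (19/4)/(7/2) = 19/14; row 4 (s4): entry -4 ≤ 0, skip.
Minimum ratio 19/14 is in the s3 row, so s3 leaves.

s3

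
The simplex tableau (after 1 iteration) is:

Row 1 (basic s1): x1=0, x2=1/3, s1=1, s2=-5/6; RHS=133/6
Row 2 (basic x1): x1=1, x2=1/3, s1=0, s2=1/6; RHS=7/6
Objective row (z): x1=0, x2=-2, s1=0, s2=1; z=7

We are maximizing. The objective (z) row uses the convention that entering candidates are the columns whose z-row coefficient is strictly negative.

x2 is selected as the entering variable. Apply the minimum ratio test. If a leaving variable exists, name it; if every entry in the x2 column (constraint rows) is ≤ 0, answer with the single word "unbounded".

Ratios: row 1 (s1): (133/6)/(1/3) = 133/2; row 2 (x1): (7/6)/(1/3) = 7/2.
Minimum ratio is in the x1 row, so x1 leaves.

x1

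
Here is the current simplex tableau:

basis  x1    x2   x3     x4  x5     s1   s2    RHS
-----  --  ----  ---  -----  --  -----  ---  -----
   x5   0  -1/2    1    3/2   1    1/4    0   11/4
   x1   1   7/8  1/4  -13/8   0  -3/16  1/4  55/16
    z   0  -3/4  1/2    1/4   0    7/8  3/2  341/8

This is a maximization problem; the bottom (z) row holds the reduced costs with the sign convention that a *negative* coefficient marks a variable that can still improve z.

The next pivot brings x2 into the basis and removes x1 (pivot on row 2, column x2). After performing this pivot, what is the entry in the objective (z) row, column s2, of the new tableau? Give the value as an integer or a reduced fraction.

Pivot element is row 2, column x2: 7/8.
Normalize row 2: new (row 2, s2) = (1/4)/(7/8) = 2/7.
z-row ← z-row − (-3/4)·(new row 2): 3/2 − (-3/4)·(2/7) = 12/7.

12/7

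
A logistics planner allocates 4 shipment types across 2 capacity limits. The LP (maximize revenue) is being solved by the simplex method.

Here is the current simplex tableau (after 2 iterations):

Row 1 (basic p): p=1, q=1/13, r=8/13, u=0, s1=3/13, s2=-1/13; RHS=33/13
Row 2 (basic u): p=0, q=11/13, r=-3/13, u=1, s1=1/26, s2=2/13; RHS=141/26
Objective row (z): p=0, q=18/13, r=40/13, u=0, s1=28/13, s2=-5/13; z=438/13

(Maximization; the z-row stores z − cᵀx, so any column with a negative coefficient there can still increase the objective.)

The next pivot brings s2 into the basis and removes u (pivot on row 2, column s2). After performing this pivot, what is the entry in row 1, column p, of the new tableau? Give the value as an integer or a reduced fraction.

1

Pivot element is row 2, column s2: 2/13.
Normalize row 2: new (row 2, p) = 0/(2/13) = 0.
row 1 ← row 1 − (-1/13)·(new row 2): 1 − (-1/13)·0 = 1.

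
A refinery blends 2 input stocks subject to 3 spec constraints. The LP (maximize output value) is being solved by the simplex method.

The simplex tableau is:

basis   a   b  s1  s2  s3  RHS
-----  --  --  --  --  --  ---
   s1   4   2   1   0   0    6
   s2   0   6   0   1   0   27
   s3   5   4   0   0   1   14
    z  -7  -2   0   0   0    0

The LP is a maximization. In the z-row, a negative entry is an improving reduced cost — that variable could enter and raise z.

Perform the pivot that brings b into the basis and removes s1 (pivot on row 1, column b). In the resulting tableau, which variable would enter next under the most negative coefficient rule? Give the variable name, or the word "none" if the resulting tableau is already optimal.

a

Pivot element 2. New z-row = old z-row − (-2)·(row 1/2).
Updated z-row coefficients: a: -3, b: 0, s1: 1, s2: 0, s3: 0.
The most negative is -3 in column a, so a would enter next.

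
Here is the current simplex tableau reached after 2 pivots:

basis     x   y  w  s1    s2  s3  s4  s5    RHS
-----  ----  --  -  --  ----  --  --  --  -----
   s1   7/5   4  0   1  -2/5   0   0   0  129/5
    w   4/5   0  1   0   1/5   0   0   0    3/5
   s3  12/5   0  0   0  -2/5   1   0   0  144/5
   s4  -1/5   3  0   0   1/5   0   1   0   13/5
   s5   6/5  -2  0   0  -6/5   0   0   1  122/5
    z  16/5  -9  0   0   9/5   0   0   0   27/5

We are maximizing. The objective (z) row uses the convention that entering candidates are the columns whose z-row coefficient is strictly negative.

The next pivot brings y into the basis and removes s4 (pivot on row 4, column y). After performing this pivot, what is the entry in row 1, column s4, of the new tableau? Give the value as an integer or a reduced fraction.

Pivot element is row 4, column y: 3.
Normalize row 4: new (row 4, s4) = 1/3 = 1/3.
row 1 ← row 1 − 4·(new row 4): 0 − 4·(1/3) = -4/3.

-4/3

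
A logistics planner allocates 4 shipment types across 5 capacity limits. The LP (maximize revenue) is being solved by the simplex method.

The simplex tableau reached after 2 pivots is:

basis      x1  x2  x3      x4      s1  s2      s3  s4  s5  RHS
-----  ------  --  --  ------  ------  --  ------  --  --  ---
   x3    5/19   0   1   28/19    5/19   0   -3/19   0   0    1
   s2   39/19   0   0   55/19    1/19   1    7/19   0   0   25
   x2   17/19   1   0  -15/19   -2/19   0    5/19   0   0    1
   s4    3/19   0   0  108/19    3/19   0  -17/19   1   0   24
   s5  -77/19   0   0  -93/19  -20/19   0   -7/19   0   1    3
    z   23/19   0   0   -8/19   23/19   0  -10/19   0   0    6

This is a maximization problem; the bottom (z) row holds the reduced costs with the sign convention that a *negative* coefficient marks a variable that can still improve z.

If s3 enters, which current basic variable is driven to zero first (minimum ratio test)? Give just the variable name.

Ratios: row 1 (x3): entry -3/19 ≤ 0, skip; row 2 (s2): 25/(7/19) = 475/7; row 3 (x2): 1/(5/19) = 19/5; row 4 (s4): entry -17/19 ≤ 0, skip; row 5 (s5): entry -7/19 ≤ 0, skip.
Minimum ratio 19/5 is in the x2 row, so x2 leaves.

x2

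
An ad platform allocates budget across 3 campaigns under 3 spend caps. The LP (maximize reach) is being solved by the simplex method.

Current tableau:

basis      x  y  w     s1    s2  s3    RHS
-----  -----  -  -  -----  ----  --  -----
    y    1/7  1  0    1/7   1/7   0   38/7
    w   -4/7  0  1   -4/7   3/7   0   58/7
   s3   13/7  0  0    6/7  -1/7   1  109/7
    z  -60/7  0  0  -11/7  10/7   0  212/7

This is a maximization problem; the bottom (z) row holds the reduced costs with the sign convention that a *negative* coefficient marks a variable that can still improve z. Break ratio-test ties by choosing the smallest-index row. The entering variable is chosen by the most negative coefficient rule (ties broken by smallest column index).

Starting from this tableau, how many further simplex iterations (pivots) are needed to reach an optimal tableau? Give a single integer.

1

pivot: x in, s3 out → z = 1328/13
No improving column remains; optimal.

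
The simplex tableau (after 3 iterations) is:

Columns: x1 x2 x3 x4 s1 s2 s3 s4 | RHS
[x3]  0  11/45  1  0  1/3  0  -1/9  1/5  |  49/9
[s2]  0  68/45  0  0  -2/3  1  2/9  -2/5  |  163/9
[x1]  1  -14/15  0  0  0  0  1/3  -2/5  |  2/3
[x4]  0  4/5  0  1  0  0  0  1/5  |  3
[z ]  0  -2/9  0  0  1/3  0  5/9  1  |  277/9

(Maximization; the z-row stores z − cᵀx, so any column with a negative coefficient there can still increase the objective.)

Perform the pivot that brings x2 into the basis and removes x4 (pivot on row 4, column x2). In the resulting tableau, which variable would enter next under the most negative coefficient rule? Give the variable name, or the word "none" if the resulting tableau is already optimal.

none

Pivot element 4/5. New z-row = old z-row − (-2/9)·(row 4/(4/5)).
Updated z-row coefficients: x1: 0, x2: 0, x3: 0, x4: 5/18, s1: 1/3, s2: 0, s3: 5/9, s4: 19/18.
No coefficient is strictly negative; the tableau after this pivot is optimal.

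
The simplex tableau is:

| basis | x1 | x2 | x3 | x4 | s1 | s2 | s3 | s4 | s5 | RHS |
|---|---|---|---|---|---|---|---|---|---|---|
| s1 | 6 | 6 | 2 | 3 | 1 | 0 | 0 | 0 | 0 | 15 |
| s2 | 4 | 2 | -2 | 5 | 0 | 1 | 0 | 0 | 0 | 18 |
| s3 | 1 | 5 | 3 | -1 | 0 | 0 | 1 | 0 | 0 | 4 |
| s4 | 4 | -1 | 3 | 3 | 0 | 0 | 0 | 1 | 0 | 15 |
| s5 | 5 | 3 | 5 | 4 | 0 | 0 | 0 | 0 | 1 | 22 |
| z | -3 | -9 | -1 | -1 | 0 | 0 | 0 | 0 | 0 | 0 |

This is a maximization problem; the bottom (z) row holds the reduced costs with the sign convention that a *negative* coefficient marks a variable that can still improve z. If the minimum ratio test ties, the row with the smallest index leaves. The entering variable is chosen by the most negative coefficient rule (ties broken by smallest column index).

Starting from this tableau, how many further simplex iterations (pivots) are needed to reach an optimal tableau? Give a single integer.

pivot: x2 in, s3 out → z = 36/5
pivot: x4 in, s1 out → z = 14
No improving column remains; optimal.

2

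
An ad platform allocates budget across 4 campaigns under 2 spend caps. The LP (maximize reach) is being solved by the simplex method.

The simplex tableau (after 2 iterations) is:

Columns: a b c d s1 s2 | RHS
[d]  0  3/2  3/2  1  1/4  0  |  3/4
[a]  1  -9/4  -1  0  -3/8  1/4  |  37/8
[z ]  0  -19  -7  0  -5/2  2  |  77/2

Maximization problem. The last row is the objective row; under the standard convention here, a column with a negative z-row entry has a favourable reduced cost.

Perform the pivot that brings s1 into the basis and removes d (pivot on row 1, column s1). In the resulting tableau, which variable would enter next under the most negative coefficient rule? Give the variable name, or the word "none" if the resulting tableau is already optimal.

b

Pivot element 1/4. New z-row = old z-row − (-5/2)·(row 1/(1/4)).
Updated z-row coefficients: a: 0, b: -4, c: 8, d: 10, s1: 0, s2: 2.
The most negative is -4 in column b, so b would enter next.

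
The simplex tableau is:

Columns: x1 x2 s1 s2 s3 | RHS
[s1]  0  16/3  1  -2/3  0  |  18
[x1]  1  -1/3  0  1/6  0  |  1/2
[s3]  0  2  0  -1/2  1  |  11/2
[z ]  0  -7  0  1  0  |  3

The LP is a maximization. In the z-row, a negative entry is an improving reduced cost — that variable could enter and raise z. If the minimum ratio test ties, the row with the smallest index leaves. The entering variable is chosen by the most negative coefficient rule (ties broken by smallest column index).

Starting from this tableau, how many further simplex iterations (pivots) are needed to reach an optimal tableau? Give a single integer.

pivot: x2 in, s3 out → z = 89/4
pivot: s2 in, s1 out → z = 26
No improving column remains; optimal.

2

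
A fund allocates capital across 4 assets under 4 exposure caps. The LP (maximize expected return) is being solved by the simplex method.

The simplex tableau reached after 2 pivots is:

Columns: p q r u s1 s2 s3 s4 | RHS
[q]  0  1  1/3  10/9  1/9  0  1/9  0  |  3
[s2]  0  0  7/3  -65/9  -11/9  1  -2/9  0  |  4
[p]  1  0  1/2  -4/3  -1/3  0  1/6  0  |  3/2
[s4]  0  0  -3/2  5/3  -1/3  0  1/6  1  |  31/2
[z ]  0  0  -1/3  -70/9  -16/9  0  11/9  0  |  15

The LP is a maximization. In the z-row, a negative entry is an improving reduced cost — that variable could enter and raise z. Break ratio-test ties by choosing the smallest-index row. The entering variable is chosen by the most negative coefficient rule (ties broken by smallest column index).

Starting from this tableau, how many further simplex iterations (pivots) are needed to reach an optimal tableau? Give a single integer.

pivot: u in, q out → z = 36
pivot: s1 in, u out → z = 63
No improving column remains; optimal.

2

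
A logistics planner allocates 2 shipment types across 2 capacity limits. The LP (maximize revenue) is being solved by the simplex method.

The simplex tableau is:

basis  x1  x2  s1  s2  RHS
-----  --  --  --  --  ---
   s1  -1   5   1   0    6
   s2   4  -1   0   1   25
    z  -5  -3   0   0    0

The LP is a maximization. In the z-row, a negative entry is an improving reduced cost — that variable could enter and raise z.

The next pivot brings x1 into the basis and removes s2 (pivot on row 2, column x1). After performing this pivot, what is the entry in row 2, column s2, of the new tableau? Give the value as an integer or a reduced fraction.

Pivot element is row 2, column x1: 4.
Normalize row 2: new (row 2, s2) = 1/4 = 1/4.
Row 2 is the pivot row, so the entry is 1/4.

1/4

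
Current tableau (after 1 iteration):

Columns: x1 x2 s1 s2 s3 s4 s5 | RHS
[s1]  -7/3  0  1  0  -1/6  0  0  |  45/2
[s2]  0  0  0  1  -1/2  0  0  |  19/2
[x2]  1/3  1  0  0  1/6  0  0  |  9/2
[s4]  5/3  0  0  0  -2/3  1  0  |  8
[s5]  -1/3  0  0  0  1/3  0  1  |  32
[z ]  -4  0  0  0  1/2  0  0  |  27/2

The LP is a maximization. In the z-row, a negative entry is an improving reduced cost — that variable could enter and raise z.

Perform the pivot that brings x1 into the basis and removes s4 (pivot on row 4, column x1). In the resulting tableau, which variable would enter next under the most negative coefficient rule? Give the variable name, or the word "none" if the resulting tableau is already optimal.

Pivot element 5/3. New z-row = old z-row − (-4)·(row 4/(5/3)).
Updated z-row coefficients: x1: 0, x2: 0, s1: 0, s2: 0, s3: -11/10, s4: 12/5, s5: 0.
The most negative is -11/10 in column s3, so s3 would enter next.

s3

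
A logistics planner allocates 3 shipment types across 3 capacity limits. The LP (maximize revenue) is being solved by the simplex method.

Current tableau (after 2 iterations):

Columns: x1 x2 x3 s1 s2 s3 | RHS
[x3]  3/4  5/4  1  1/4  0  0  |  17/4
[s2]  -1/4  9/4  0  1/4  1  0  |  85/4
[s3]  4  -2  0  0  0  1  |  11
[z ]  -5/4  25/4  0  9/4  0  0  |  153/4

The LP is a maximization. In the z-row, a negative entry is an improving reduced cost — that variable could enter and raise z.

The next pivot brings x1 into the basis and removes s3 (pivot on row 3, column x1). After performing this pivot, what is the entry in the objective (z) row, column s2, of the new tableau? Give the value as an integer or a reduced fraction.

Pivot element is row 3, column x1: 4.
Normalize row 3: new (row 3, s2) = 0/4 = 0.
z-row ← z-row − (-5/4)·(new row 3): 0 − (-5/4)·0 = 0.

0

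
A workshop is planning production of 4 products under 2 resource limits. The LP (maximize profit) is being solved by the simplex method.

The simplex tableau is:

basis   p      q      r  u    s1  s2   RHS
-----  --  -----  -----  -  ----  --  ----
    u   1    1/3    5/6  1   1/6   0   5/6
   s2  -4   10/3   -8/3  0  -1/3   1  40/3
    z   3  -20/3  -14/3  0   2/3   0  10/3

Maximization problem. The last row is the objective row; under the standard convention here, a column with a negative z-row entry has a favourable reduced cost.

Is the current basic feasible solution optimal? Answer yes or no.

Column q has objective-row coefficient -20/3, which is negative; an improving pivot exists, so not yet optimal.

no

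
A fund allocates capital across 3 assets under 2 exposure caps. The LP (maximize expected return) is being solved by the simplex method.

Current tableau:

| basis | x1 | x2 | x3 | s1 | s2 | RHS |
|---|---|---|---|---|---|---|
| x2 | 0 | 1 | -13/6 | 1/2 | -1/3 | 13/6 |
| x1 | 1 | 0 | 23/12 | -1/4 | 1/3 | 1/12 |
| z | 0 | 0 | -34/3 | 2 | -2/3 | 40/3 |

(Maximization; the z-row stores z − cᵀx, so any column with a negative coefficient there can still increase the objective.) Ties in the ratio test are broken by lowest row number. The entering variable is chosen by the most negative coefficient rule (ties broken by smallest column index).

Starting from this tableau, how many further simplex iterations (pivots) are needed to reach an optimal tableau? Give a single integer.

1

pivot: x3 in, x1 out → z = 318/23
No improving column remains; optimal.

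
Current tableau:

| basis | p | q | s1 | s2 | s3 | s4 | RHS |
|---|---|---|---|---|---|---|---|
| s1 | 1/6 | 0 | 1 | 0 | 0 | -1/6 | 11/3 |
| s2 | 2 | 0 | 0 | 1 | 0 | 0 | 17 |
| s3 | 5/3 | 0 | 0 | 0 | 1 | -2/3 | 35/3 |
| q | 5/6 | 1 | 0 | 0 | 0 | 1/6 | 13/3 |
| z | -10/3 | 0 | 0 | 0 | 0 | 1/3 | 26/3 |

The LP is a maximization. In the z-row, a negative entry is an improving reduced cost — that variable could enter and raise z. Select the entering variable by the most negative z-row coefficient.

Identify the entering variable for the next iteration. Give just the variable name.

Objective-row coefficients: p: -10/3, q: 0, s1: 0, s2: 0, s3: 0, s4: 1/3.
The most negative is -10/3 in column p, so p enters.

p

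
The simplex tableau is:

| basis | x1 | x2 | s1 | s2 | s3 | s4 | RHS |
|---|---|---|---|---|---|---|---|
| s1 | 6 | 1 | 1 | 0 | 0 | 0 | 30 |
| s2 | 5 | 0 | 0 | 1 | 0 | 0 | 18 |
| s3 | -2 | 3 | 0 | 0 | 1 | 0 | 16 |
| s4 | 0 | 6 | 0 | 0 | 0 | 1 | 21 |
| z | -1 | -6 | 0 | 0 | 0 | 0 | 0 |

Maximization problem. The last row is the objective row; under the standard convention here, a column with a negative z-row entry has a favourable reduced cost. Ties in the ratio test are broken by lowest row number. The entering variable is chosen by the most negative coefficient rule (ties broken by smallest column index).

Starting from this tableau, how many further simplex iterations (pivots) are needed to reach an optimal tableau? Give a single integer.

pivot: x2 in, s4 out → z = 21
pivot: x1 in, s2 out → z = 123/5
No improving column remains; optimal.

2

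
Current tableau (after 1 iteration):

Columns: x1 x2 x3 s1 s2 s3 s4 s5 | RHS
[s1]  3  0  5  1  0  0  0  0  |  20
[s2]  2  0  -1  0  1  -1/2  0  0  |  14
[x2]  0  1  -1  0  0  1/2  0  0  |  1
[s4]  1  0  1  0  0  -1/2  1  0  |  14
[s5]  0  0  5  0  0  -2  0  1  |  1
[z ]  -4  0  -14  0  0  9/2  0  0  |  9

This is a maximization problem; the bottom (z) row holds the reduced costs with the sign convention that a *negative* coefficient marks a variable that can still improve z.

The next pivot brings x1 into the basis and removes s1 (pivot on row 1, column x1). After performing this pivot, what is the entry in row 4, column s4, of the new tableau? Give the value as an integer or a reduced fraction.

Pivot element is row 1, column x1: 3.
Normalize row 1: new (row 1, s4) = 0/3 = 0.
row 4 ← row 4 − 1·(new row 1): 1 − 1·0 = 1.

1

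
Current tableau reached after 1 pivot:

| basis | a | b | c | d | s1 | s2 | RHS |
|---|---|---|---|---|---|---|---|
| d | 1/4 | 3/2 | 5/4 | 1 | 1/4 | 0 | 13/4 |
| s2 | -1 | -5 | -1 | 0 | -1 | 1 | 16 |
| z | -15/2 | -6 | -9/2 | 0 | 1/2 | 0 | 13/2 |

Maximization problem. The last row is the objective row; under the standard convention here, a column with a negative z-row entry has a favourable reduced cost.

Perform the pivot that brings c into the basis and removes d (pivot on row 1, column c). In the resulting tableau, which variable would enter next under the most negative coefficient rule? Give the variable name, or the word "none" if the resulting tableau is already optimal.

a

Pivot element 5/4. New z-row = old z-row − (-9/2)·(row 1/(5/4)).
Updated z-row coefficients: a: -33/5, b: -3/5, c: 0, d: 18/5, s1: 7/5, s2: 0.
The most negative is -33/5 in column a, so a would enter next.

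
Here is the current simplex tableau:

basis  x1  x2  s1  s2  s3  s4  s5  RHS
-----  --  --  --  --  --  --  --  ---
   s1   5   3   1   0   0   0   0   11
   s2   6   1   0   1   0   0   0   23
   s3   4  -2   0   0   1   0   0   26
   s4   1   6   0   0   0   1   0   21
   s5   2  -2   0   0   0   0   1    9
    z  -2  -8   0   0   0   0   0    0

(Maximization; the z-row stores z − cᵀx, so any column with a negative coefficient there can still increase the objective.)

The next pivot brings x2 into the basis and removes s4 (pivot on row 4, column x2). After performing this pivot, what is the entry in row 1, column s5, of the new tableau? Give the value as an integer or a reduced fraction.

Pivot element is row 4, column x2: 6.
Normalize row 4: new (row 4, s5) = 0/6 = 0.
row 1 ← row 1 − 3·(new row 4): 0 − 3·0 = 0.

0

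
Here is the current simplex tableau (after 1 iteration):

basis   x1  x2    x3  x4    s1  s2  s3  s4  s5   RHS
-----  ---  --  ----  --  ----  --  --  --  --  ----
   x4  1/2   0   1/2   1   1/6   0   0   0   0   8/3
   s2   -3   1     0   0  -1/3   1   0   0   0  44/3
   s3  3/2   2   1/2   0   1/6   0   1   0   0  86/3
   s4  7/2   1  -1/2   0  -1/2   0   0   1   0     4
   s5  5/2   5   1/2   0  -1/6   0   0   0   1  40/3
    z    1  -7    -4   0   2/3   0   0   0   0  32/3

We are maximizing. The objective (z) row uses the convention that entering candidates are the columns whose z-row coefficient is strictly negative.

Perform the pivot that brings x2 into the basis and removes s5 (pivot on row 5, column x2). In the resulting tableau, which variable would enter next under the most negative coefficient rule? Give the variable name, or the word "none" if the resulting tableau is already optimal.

Pivot element 5. New z-row = old z-row − (-7)·(row 5/5).
Updated z-row coefficients: x1: 9/2, x2: 0, x3: -33/10, x4: 0, s1: 13/30, s2: 0, s3: 0, s4: 0, s5: 7/5.
The most negative is -33/10 in column x3, so x3 would enter next.

x3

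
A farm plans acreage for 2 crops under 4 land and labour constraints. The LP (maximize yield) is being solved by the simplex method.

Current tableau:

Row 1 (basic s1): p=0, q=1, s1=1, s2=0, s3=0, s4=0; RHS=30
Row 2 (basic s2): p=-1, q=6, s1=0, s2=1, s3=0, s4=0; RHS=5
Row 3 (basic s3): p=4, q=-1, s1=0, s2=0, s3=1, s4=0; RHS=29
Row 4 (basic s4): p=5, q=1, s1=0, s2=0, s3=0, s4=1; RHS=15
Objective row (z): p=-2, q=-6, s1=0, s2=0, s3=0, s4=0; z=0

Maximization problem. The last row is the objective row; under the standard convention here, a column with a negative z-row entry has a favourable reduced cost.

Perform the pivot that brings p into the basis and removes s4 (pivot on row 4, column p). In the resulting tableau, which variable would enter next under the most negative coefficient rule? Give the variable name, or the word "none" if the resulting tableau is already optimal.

Pivot element 5. New z-row = old z-row − (-2)·(row 4/5).
Updated z-row coefficients: p: 0, q: -28/5, s1: 0, s2: 0, s3: 0, s4: 2/5.
The most negative is -28/5 in column q, so q would enter next.

q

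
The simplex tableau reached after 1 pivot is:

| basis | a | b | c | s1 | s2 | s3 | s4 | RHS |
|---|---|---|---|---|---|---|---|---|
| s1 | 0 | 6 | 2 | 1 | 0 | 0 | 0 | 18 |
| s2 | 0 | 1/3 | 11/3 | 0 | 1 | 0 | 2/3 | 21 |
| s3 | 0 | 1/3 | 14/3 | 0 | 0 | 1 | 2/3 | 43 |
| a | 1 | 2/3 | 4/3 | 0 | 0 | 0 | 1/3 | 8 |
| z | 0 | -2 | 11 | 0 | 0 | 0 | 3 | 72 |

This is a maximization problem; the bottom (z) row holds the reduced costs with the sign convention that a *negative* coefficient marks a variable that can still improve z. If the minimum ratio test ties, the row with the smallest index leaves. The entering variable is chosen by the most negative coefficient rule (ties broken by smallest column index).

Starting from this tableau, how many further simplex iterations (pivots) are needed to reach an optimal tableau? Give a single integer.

1

pivot: b in, s1 out → z = 78
No improving column remains; optimal.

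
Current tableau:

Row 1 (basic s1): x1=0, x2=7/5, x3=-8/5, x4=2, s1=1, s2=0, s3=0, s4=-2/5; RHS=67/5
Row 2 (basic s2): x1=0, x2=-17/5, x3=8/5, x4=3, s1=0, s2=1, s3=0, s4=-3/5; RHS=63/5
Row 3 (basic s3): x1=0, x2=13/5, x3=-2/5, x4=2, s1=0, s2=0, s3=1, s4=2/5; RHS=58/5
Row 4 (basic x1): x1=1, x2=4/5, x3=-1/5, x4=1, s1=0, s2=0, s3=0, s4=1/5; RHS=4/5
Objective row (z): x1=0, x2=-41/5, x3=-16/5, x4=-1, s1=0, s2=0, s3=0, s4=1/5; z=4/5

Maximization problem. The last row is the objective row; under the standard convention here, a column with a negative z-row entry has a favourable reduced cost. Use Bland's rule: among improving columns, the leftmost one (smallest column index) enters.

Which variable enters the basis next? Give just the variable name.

Objective-row coefficients: x1: 0, x2: -41/5, x3: -16/5, x4: -1, s1: 0, s2: 0, s3: 0, s4: 1/5.
Improving columns: x2, x3, x4. Bland's rule picks the smallest column index → x2.

x2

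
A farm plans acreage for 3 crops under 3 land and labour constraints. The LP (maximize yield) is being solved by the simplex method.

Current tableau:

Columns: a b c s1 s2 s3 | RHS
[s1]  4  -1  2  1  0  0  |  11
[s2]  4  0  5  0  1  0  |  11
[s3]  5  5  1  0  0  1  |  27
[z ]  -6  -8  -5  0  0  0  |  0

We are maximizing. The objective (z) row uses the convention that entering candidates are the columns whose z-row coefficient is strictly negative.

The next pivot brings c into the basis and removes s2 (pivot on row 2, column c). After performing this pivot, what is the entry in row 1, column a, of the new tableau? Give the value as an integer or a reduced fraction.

Pivot element is row 2, column c: 5.
Normalize row 2: new (row 2, a) = 4/5 = 4/5.
row 1 ← row 1 − 2·(new row 2): 4 − 2·(4/5) = 12/5.

12/5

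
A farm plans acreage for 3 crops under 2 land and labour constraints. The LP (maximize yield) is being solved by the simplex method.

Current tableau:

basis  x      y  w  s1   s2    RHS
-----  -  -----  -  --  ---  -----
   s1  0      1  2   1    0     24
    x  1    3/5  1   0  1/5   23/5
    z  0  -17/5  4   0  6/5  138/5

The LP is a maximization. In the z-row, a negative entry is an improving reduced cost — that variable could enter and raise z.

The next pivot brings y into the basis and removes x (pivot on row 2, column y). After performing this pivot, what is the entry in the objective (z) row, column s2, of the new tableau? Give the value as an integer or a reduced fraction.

7/3

Pivot element is row 2, column y: 3/5.
Normalize row 2: new (row 2, s2) = (1/5)/(3/5) = 1/3.
z-row ← z-row − (-17/5)·(new row 2): 6/5 − (-17/5)·(1/3) = 7/3.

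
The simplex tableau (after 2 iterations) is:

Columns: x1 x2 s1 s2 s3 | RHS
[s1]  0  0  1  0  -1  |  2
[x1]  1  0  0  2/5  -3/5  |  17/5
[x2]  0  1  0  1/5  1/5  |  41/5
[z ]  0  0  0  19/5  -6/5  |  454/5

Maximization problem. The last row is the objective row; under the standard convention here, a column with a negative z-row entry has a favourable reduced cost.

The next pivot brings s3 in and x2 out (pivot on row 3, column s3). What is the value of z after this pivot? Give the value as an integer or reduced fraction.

140

Minimum ratio for s3: (41/5)/(1/5) = 41.
z changes by −(z-row coeff of s3)·ratio = −(-6/5)·41 = 246/5.
New z = 454/5 + (246/5) = 140.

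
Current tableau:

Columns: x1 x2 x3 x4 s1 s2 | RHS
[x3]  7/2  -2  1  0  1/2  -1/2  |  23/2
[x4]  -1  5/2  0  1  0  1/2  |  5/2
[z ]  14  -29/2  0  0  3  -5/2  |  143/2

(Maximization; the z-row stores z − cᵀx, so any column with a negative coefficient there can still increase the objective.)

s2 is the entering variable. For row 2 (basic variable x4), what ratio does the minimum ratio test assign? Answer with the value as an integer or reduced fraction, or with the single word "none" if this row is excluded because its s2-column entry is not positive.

5

Ratio = RHS / (s2 entry) = (5/2) / (1/2) = 5.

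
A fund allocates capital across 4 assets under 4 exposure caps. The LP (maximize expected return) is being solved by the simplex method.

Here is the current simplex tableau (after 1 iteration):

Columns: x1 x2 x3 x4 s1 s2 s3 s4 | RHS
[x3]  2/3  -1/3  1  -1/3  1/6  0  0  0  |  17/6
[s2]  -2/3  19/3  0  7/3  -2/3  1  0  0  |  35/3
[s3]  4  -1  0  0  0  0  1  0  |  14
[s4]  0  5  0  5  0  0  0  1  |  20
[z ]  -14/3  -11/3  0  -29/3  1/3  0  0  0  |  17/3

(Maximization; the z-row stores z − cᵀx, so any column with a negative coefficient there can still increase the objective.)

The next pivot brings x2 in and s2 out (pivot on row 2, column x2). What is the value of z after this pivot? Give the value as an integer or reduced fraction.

Minimum ratio for x2: (35/3)/(19/3) = 35/19.
z changes by −(z-row coeff of x2)·ratio = −(-11/3)·(35/19) = 385/57.
New z = 17/3 + (385/57) = 236/19.

236/19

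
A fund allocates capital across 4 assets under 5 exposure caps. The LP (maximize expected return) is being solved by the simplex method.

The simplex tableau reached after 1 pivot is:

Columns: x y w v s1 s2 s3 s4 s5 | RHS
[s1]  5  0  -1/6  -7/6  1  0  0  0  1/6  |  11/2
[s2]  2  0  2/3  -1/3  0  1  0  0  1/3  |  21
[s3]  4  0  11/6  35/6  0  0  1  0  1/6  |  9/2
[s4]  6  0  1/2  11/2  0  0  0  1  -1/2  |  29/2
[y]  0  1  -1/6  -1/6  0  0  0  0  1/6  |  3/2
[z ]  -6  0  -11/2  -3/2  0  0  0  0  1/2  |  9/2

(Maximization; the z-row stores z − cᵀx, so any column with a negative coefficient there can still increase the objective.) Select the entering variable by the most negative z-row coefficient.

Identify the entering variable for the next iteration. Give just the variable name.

Objective-row coefficients: x: -6, y: 0, w: -11/2, v: -3/2, s1: 0, s2: 0, s3: 0, s4: 0, s5: 1/2.
The most negative is -6 in column x, so x enters.

x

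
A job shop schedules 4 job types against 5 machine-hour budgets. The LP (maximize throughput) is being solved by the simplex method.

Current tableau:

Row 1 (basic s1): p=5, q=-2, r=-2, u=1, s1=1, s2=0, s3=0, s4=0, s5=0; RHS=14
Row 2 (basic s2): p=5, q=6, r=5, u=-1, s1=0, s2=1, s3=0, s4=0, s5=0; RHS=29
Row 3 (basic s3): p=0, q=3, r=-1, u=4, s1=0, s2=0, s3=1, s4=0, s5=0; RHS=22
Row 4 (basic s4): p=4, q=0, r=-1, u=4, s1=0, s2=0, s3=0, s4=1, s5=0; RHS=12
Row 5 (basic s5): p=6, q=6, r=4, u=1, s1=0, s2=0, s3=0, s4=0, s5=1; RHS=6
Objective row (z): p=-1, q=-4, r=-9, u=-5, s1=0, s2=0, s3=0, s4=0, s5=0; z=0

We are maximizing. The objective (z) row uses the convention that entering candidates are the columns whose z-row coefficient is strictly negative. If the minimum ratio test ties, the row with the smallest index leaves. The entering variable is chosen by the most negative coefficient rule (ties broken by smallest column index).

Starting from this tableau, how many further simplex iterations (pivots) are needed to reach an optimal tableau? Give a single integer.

pivot: r in, s5 out → z = 27/2
pivot: u in, s4 out → z = 378/17
No improving column remains; optimal.

2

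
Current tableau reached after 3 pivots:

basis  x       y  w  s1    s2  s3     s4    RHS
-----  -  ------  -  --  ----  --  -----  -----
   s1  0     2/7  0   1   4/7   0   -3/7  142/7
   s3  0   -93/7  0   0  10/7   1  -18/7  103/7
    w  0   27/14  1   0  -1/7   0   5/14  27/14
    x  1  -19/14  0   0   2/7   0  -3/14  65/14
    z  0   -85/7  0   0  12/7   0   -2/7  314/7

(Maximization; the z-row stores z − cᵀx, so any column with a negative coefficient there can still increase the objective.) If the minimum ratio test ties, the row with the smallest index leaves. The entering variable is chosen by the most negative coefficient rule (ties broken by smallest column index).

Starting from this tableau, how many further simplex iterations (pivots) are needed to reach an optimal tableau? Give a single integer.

1

pivot: y in, w out → z = 57
No improving column remains; optimal.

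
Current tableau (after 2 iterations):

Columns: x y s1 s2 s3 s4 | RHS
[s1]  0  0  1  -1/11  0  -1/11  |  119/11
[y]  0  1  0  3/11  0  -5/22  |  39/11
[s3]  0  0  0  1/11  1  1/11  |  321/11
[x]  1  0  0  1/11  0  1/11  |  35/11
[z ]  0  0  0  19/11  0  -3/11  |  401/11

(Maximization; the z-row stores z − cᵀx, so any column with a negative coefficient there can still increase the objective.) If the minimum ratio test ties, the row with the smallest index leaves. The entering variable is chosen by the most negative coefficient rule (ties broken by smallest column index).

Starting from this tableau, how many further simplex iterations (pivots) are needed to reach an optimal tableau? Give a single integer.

1

pivot: s4 in, x out → z = 46
No improving column remains; optimal.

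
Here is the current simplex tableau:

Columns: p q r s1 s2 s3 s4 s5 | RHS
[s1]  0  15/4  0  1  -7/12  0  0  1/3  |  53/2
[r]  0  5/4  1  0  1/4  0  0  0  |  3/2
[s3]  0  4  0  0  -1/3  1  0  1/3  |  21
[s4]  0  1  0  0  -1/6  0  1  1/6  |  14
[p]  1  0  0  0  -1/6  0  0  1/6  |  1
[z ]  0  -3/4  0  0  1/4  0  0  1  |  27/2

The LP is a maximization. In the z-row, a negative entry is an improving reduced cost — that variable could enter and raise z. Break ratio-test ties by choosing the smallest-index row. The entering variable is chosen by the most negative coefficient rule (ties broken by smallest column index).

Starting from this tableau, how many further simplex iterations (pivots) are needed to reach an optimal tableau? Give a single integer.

1

pivot: q in, r out → z = 72/5
No improving column remains; optimal.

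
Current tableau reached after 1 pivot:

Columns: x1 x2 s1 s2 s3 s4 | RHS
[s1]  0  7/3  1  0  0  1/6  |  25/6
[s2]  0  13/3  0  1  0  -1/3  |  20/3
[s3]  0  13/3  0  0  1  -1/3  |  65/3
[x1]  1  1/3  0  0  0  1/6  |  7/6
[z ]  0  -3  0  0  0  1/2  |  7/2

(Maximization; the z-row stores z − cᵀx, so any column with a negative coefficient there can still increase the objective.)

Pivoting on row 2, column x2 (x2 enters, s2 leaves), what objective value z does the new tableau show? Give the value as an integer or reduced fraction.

211/26

Minimum ratio for x2: (20/3)/(13/3) = 20/13.
z changes by −(z-row coeff of x2)·ratio = −(-3)·(20/13) = 60/13.
New z = 7/2 + (60/13) = 211/26.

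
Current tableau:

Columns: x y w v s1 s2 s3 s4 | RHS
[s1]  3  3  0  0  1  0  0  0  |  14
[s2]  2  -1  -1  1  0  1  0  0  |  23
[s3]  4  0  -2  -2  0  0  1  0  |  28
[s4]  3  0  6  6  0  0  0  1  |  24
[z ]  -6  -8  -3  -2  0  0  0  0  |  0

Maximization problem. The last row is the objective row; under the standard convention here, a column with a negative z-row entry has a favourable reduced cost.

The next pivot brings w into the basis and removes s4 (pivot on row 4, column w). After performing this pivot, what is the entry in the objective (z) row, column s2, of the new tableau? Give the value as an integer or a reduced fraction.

0

Pivot element is row 4, column w: 6.
Normalize row 4: new (row 4, s2) = 0/6 = 0.
z-row ← z-row − (-3)·(new row 4): 0 − (-3)·0 = 0.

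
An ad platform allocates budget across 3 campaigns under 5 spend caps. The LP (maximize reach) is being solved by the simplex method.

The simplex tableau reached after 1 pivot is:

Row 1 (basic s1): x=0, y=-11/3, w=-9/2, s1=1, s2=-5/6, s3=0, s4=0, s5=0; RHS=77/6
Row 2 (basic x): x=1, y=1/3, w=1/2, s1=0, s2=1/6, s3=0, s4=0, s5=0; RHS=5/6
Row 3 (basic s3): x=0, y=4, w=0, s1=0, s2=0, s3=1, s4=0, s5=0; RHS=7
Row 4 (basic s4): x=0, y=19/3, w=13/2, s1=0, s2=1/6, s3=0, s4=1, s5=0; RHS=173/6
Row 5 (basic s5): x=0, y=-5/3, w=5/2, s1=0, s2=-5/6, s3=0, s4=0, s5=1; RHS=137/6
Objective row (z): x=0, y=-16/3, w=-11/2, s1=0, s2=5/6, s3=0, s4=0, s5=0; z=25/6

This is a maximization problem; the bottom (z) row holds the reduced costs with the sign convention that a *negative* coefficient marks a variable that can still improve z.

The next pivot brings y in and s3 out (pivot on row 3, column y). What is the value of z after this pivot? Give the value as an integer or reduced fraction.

Minimum ratio for y: 7/4 = 7/4.
z changes by −(z-row coeff of y)·ratio = −(-16/3)·(7/4) = 28/3.
New z = 25/6 + (28/3) = 27/2.

27/2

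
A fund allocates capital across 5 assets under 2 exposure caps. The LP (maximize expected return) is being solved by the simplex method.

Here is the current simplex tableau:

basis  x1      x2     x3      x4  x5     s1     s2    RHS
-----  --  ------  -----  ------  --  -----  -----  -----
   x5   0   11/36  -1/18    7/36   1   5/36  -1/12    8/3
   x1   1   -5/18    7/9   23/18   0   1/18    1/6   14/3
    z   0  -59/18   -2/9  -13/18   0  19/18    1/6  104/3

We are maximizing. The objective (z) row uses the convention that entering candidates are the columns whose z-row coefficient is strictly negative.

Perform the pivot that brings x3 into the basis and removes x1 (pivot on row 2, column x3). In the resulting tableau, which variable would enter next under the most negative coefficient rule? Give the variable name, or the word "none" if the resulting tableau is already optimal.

x2

Pivot element 7/9. New z-row = old z-row − (-2/9)·(row 2/(7/9)).
Updated z-row coefficients: x1: 2/7, x2: -47/14, x3: 0, x4: -5/14, x5: 0, s1: 15/14, s2: 3/14.
The most negative is -47/14 in column x2, so x2 would enter next.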